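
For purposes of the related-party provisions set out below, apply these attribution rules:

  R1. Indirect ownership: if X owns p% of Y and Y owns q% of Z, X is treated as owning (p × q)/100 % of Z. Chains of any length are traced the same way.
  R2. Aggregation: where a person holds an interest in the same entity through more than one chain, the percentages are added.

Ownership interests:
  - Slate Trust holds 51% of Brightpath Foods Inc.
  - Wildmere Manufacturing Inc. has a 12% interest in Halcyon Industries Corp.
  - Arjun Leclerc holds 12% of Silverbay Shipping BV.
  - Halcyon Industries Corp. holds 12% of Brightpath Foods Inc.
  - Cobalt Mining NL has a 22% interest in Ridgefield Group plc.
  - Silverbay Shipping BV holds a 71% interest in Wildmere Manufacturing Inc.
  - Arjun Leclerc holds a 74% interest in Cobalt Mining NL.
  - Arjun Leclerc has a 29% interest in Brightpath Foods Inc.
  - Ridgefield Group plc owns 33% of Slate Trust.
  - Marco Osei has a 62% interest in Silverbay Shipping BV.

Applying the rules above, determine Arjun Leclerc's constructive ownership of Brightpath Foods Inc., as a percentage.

Chain via Silverbay Shipping BV → Wildmere Manufacturing Inc. → Halcyon Industries Corp. (R1): 12% × 71% × 12% × 12% = 0.122688% of Brightpath Foods Inc.
Chain via Cobalt Mining NL → Ridgefield Group plc → Slate Trust (R1): 74% × 22% × 33% × 51% = 2.739924% of Brightpath Foods Inc.
Direct interest in Brightpath Foods Inc: 29%.
Aggregating (R2): 0.122688% + 2.739924% + 29% = 31.862612%.

31.862612%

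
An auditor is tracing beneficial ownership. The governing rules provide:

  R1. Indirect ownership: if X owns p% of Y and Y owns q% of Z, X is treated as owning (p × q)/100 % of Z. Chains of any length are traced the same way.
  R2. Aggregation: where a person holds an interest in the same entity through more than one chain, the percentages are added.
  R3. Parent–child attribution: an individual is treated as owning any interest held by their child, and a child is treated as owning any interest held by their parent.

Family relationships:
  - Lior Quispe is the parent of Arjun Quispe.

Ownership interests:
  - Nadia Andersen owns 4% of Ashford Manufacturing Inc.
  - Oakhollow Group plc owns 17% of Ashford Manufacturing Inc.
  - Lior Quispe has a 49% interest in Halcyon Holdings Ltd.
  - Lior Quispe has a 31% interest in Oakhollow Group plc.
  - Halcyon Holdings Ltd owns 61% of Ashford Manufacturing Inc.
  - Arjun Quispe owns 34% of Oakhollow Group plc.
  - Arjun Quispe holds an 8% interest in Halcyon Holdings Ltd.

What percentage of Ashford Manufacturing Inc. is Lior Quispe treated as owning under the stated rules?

By parent–child attribution (R3), Lior Quispe is treated as also owning Arjun Quispe's interest in Oakhollow Group plc, giving 31% + 34% = 65%.
By parent–child attribution (R3), Lior Quispe is treated as also owning Arjun Quispe's interest in Halcyon Holdings Ltd, giving 49% + 8% = 57%.
Chain via Oakhollow Group plc (R1): 65% × 17% = 11.05% of Ashford Manufacturing Inc.
Chain via Halcyon Holdings Ltd (R1): 57% × 61% = 34.77% of Ashford Manufacturing Inc.
Aggregating (R2): 11.05% + 34.77% = 45.82%.

45.82%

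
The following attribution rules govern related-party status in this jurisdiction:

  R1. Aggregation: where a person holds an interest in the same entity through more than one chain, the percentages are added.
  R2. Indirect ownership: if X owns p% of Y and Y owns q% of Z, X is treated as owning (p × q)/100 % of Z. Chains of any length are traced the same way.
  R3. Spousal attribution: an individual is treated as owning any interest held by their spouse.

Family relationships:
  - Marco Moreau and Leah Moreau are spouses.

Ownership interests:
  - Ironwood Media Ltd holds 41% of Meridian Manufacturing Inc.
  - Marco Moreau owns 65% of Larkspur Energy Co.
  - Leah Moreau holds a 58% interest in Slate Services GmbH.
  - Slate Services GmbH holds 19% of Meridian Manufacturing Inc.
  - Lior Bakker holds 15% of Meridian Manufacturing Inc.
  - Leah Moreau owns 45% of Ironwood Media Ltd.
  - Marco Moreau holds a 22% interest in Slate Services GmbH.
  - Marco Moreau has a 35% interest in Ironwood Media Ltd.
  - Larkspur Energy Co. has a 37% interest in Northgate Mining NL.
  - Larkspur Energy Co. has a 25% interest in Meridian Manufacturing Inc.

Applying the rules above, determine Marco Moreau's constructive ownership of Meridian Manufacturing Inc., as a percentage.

By spousal attribution (R3), Marco Moreau is treated as also owning Leah Moreau's interest in Ironwood Media Ltd, giving 35% + 45% = 80%.
By spousal attribution (R3), Marco Moreau is treated as also owning Leah Moreau's interest in Slate Services GmbH, giving 22% + 58% = 80%.
Chain via Ironwood Media Ltd (R2): 80% × 41% = 32.8% of Meridian Manufacturing Inc.
Chain via Slate Services GmbH (R2): 80% × 19% = 15.2% of Meridian Manufacturing Inc.
Chain via Larkspur Energy Co. (R2): 65% × 25% = 16.25% of Meridian Manufacturing Inc.
Aggregating (R1): 32.8% + 15.2% + 16.25% = 64.25%.

64.25%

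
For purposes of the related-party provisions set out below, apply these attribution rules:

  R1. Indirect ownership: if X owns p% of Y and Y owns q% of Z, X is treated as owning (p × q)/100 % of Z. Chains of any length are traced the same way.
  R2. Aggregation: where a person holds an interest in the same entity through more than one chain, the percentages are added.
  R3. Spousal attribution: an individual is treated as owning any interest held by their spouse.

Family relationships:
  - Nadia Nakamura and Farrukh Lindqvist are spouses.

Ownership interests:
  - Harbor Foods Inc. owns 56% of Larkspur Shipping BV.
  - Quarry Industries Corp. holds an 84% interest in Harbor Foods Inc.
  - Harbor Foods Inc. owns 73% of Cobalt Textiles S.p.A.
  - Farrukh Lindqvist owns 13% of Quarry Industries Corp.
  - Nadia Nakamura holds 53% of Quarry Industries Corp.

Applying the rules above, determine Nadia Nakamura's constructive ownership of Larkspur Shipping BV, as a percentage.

By spousal attribution (R3), Nadia Nakamura is treated as also owning Farrukh Lindqvist's interest in Quarry Industries Corp, giving 53% + 13% = 66%.
Chain via Quarry Industries Corp. → Harbor Foods Inc. (R1): 66% × 84% × 56% = 31.0464% of Larkspur Shipping BV.

31.0464%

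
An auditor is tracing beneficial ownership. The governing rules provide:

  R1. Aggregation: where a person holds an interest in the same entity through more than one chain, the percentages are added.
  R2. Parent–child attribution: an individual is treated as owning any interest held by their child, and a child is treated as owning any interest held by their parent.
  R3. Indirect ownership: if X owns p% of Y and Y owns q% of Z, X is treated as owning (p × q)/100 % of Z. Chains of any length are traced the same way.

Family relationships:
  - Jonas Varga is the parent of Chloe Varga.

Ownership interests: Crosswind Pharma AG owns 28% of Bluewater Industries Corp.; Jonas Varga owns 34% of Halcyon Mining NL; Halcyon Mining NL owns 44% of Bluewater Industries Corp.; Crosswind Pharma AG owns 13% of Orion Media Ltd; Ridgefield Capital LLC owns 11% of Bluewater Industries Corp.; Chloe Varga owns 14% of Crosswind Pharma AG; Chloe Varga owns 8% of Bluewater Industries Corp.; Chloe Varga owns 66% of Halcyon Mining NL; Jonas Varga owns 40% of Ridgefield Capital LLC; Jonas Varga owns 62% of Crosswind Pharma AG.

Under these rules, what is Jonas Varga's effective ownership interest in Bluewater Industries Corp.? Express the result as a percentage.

By parent–child attribution (R2), Jonas Varga is treated as also owning Chloe Varga's interest in Crosswind Pharma AG, giving 62% + 14% = 76%.
By parent–child attribution (R2), Jonas Varga is treated as also owning Chloe Varga's interest in Halcyon Mining NL, giving 34% + 66% = 100%.
By parent–child attribution (R2), Jonas Varga is treated as owning Chloe Varga's 8% interest in Bluewater Industries Corp.
Chain via Crosswind Pharma AG (R3): 76% × 28% = 21.28% of Bluewater Industries Corp.
Chain via Ridgefield Capital LLC (R3): 40% × 11% = 4.4% of Bluewater Industries Corp.
Chain via Halcyon Mining NL (R3): 100% × 44% = 44% of Bluewater Industries Corp.
Direct interest in Bluewater Industries Corp: 8%.
Aggregating (R1): 21.28% + 4.4% + 44% + 8% = 77.68%.

77.68%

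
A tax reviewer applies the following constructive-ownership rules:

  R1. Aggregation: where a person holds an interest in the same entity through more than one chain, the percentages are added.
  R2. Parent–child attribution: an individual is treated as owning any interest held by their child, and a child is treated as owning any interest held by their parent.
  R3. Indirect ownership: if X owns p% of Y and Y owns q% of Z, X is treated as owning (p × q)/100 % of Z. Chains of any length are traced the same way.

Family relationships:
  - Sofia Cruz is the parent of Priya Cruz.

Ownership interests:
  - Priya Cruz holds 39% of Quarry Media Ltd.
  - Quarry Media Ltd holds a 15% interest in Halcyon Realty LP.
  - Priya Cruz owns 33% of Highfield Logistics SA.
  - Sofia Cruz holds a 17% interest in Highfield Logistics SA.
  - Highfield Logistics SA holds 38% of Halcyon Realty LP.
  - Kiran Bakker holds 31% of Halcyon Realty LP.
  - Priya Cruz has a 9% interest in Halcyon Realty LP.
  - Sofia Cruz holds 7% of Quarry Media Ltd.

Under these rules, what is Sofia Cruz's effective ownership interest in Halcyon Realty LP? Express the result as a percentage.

By parent–child attribution (R2), Sofia Cruz is treated as also owning Priya Cruz's interest in Quarry Media Ltd, giving 7% + 39% = 46%.
By parent–child attribution (R2), Sofia Cruz is treated as also owning Priya Cruz's interest in Highfield Logistics SA, giving 17% + 33% = 50%.
By parent–child attribution (R2), Sofia Cruz is treated as owning Priya Cruz's 9% interest in Halcyon Realty LP.
Chain via Quarry Media Ltd (R3): 46% × 15% = 6.9% of Halcyon Realty LP.
Chain via Highfield Logistics SA (R3): 50% × 38% = 19% of Halcyon Realty LP.
Direct interest in Halcyon Realty LP: 9%.
Aggregating (R1): 6.9% + 19% + 9% = 34.9%.

34.9%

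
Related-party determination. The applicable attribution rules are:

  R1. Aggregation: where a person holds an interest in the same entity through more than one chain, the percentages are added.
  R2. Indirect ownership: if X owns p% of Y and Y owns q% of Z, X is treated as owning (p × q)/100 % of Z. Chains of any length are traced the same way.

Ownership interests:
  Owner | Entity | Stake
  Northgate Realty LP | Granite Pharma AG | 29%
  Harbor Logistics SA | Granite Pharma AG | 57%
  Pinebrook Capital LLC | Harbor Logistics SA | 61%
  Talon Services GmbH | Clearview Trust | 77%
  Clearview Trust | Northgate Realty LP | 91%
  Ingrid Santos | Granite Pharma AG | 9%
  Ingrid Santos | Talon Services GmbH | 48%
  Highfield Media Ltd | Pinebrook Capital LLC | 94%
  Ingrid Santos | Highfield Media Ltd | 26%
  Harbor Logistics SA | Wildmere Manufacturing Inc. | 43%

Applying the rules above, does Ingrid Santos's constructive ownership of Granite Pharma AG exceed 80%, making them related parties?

No

Chain via Highfield Media Ltd → Pinebrook Capital LLC → Harbor Logistics SA (R2): 26% × 94% × 61% × 57% = 8.497788% of Granite Pharma AG.
Chain via Talon Services GmbH → Clearview Trust → Northgate Realty LP (R2): 48% × 77% × 91% × 29% = 9.753744% of Granite Pharma AG.
Direct interest in Granite Pharma AG: 9%.
Aggregating (R1): 8.497788% + 9.753744% + 9% = 27.251532%.
27.251532% does not exceed the 80% threshold, so Ingrid is not a related party to Granite Pharma AG.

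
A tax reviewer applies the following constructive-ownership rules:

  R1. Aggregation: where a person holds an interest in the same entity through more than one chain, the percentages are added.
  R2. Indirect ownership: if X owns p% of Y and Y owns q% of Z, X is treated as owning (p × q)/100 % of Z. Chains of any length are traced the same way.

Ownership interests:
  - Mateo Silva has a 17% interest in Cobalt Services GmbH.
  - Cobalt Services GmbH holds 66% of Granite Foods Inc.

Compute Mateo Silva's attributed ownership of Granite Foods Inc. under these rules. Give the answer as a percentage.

Chain via Cobalt Services GmbH (R2): 17% × 66% = 11.22% of Granite Foods Inc.

11.22%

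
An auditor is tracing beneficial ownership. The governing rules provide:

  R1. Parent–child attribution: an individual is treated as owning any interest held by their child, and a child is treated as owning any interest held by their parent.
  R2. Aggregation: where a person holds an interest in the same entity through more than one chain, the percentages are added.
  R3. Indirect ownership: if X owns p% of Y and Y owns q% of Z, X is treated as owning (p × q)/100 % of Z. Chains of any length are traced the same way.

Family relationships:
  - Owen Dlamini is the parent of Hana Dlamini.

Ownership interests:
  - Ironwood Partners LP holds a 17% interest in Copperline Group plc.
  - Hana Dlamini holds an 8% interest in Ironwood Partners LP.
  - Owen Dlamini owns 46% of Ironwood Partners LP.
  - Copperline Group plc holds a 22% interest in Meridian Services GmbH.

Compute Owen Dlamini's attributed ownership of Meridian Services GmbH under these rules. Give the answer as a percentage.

2.0196%

By parent–child attribution (R1), Owen Dlamini is treated as also owning Hana Dlamini's interest in Ironwood Partners LP, giving 46% + 8% = 54%.
Chain via Ironwood Partners LP → Copperline Group plc (R3): 54% × 17% × 22% = 2.0196% of Meridian Services GmbH.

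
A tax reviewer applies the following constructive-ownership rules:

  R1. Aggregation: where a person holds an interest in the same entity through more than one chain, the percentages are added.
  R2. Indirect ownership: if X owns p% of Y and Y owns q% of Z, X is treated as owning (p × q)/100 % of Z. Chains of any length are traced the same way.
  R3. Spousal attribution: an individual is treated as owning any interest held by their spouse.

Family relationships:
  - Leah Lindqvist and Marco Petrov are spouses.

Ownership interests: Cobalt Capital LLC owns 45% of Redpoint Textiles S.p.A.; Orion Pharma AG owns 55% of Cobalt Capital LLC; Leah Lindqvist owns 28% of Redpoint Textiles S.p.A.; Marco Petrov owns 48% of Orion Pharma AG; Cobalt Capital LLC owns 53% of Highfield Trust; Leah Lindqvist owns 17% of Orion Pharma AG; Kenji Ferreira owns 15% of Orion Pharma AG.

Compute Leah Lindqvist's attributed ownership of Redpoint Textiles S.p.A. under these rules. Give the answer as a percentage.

44.0875%

By spousal attribution (R3), Leah Lindqvist is treated as also owning Marco Petrov's interest in Orion Pharma AG, giving 17% + 48% = 65%.
Chain via Orion Pharma AG → Cobalt Capital LLC (R2): 65% × 55% × 45% = 16.0875% of Redpoint Textiles S.p.A.
Direct interest in Redpoint Textiles S.p.A: 28%.
Aggregating (R1): 16.0875% + 28% = 44.0875%.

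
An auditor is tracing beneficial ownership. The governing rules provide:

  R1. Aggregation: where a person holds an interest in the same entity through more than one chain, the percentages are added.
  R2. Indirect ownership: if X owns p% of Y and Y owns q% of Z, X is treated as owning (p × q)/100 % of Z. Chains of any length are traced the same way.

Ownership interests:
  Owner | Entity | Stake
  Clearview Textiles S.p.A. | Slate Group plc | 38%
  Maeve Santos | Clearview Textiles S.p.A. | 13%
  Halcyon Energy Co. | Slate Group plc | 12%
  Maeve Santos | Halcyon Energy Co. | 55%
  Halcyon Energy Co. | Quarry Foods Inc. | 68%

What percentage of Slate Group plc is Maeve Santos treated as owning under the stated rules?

11.54%

Chain via Clearview Textiles S.p.A. (R2): 13% × 38% = 4.94% of Slate Group plc.
Chain via Halcyon Energy Co. (R2): 55% × 12% = 6.6% of Slate Group plc.
Aggregating (R1): 4.94% + 6.6% = 11.54%.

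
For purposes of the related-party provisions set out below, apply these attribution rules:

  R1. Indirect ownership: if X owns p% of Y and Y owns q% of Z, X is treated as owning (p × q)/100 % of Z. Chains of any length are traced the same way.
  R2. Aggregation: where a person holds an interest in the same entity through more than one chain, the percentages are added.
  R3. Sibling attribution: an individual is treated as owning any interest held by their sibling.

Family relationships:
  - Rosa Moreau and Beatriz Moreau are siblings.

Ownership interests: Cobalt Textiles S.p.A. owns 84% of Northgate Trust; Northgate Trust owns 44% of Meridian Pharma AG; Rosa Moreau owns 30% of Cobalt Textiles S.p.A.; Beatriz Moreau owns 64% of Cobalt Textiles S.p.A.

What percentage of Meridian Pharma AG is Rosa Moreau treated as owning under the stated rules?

34.7424%

By sibling attribution (R3), Rosa Moreau is treated as also owning Beatriz Moreau's interest in Cobalt Textiles S.p.A, giving 30% + 64% = 94%.
Chain via Cobalt Textiles S.p.A. → Northgate Trust (R1): 94% × 84% × 44% = 34.7424% of Meridian Pharma AG.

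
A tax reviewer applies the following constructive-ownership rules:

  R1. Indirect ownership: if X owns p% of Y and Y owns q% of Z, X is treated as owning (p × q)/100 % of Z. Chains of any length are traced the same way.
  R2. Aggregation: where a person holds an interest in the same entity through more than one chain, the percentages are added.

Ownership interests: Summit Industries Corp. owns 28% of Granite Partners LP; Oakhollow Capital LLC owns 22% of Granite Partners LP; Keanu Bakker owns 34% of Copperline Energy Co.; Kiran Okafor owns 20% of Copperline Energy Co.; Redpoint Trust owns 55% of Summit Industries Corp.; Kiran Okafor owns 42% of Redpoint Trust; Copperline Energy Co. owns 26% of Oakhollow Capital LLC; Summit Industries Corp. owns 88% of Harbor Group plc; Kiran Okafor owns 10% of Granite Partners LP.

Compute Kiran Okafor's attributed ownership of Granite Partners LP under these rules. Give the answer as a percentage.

17.612%

Chain via Redpoint Trust → Summit Industries Corp. (R1): 42% × 55% × 28% = 6.468% of Granite Partners LP.
Chain via Copperline Energy Co. → Oakhollow Capital LLC (R1): 20% × 26% × 22% = 1.144% of Granite Partners LP.
Direct interest in Granite Partners LP: 10%.
Aggregating (R2): 6.468% + 1.144% + 10% = 17.612%.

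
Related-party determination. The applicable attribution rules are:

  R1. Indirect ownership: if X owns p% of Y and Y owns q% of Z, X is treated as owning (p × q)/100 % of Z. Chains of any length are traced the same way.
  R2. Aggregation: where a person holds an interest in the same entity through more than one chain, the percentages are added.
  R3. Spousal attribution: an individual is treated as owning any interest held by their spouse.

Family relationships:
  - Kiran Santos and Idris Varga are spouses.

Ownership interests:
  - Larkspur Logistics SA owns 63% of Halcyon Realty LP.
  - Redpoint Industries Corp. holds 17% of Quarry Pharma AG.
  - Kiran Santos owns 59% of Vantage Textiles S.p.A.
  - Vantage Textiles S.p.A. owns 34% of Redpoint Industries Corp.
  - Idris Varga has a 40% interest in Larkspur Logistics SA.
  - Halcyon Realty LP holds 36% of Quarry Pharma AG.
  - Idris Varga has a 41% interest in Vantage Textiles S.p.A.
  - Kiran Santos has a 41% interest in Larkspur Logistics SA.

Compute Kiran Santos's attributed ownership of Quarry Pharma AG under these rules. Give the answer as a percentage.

By spousal attribution (R3), Kiran Santos is treated as also owning Idris Varga's interest in Vantage Textiles S.p.A, giving 59% + 41% = 100%.
By spousal attribution (R3), Kiran Santos is treated as also owning Idris Varga's interest in Larkspur Logistics SA, giving 41% + 40% = 81%.
Chain via Vantage Textiles S.p.A. → Redpoint Industries Corp. (R1): 100% × 34% × 17% = 5.78% of Quarry Pharma AG.
Chain via Larkspur Logistics SA → Halcyon Realty LP (R1): 81% × 63% × 36% = 18.3708% of Quarry Pharma AG.
Aggregating (R2): 5.78% + 18.3708% = 24.1508%.

24.1508%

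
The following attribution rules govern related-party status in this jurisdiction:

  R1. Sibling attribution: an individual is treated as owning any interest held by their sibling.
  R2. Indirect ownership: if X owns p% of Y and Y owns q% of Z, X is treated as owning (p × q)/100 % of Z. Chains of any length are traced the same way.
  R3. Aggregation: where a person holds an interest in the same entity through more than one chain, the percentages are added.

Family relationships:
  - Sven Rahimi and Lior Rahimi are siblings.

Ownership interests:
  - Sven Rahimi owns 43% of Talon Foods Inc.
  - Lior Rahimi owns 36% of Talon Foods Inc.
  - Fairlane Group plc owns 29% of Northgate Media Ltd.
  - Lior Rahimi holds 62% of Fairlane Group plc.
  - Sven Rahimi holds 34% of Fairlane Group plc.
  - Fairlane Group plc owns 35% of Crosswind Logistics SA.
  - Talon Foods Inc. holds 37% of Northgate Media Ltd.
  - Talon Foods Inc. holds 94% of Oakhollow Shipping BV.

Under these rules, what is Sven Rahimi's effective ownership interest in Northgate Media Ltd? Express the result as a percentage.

57.07%

By sibling attribution (R1), Sven Rahimi is treated as also owning Lior Rahimi's interest in Talon Foods Inc, giving 43% + 36% = 79%.
By sibling attribution (R1), Sven Rahimi is treated as also owning Lior Rahimi's interest in Fairlane Group plc, giving 34% + 62% = 96%.
Chain via Talon Foods Inc. (R2): 79% × 37% = 29.23% of Northgate Media Ltd.
Chain via Fairlane Group plc (R2): 96% × 29% = 27.84% of Northgate Media Ltd.
Aggregating (R3): 29.23% + 27.84% = 57.07%.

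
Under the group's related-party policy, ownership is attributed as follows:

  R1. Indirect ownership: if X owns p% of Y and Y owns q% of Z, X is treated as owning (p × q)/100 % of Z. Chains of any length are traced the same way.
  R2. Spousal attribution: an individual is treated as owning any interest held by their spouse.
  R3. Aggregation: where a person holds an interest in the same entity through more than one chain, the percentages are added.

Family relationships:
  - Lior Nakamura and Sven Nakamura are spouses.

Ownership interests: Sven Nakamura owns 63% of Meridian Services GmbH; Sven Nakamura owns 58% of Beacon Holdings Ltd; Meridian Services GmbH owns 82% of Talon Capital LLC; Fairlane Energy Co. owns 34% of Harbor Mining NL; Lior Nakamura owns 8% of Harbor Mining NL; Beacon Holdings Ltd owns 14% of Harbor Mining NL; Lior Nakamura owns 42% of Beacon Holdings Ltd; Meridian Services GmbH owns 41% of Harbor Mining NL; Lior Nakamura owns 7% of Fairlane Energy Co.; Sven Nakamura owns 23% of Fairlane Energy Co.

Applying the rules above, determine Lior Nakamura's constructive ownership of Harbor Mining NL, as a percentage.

By spousal attribution (R2), Lior Nakamura is treated as also owning Sven Nakamura's interest in Beacon Holdings Ltd, giving 42% + 58% = 100%.
By spousal attribution (R2), Lior Nakamura is treated as also owning Sven Nakamura's interest in Fairlane Energy Co, giving 7% + 23% = 30%.
By spousal attribution (R2), Lior Nakamura is treated as owning Sven Nakamura's 63% interest in Meridian Services GmbH.
Chain via Beacon Holdings Ltd (R1): 100% × 14% = 14% of Harbor Mining NL.
Chain via Fairlane Energy Co. (R1): 30% × 34% = 10.2% of Harbor Mining NL.
Direct interest in Harbor Mining NL: 8%.
Chain via Meridian Services GmbH (R1): 63% × 41% = 25.83% of Harbor Mining NL.
Aggregating (R3): 14% + 10.2% + 8% + 25.83% = 58.03%.

58.03%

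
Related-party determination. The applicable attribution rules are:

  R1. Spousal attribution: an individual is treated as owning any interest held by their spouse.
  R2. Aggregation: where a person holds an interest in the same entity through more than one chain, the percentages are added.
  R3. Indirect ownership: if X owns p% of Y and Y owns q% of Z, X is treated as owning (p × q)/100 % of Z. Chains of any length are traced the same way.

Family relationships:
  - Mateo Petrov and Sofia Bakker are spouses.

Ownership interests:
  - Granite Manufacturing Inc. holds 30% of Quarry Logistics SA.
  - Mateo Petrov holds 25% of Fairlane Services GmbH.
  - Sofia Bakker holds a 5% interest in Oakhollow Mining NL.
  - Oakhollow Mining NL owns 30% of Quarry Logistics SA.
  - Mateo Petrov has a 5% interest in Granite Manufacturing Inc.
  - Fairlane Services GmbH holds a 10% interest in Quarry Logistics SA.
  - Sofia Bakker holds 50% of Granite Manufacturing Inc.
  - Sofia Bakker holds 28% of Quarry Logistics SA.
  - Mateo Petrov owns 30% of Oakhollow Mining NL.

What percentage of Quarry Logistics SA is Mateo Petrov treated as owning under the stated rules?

57.5%

By spousal attribution (R1), Mateo Petrov is treated as also owning Sofia Bakker's interest in Oakhollow Mining NL, giving 30% + 5% = 35%.
By spousal attribution (R1), Mateo Petrov is treated as also owning Sofia Bakker's interest in Granite Manufacturing Inc, giving 5% + 50% = 55%.
By spousal attribution (R1), Mateo Petrov is treated as owning Sofia Bakker's 28% interest in Quarry Logistics SA.
Chain via Fairlane Services GmbH (R3): 25% × 10% = 2.5% of Quarry Logistics SA.
Chain via Oakhollow Mining NL (R3): 35% × 30% = 10.5% of Quarry Logistics SA.
Chain via Granite Manufacturing Inc. (R3): 55% × 30% = 16.5% of Quarry Logistics SA.
Direct interest in Quarry Logistics SA: 28%.
Aggregating (R2): 2.5% + 10.5% + 16.5% + 28% = 57.5%.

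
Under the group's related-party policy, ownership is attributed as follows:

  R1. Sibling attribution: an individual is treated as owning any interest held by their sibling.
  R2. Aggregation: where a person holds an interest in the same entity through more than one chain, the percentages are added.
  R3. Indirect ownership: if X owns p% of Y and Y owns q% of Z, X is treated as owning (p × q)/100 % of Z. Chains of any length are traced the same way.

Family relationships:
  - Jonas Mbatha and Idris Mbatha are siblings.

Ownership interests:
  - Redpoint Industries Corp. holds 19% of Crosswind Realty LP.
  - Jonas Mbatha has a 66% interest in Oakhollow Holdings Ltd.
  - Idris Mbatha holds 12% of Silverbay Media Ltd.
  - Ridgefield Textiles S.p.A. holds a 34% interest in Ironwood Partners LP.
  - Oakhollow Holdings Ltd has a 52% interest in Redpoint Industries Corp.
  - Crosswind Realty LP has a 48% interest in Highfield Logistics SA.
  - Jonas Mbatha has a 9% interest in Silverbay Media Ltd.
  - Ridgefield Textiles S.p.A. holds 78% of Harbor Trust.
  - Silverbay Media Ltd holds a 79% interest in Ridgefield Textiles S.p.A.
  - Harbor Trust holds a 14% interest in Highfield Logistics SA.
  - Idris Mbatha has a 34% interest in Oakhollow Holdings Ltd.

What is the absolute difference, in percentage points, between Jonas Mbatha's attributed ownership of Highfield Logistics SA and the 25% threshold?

18.445972

By sibling attribution (R1), Jonas Mbatha is treated as also owning Idris Mbatha's interest in Oakhollow Holdings Ltd, giving 66% + 34% = 100%.
By sibling attribution (R1), Jonas Mbatha is treated as also owning Idris Mbatha's interest in Silverbay Media Ltd, giving 9% + 12% = 21%.
Chain via Oakhollow Holdings Ltd → Redpoint Industries Corp. → Crosswind Realty LP (R3): 100% × 52% × 19% × 48% = 4.7424% of Highfield Logistics SA.
Chain via Silverbay Media Ltd → Ridgefield Textiles S.p.A. → Harbor Trust (R3): 21% × 79% × 78% × 14% = 1.811628% of Highfield Logistics SA.
Aggregating (R2): 4.7424% + 1.811628% = 6.554028%.
6.554028% falls short of the 25% threshold by 18.445972 percentage points.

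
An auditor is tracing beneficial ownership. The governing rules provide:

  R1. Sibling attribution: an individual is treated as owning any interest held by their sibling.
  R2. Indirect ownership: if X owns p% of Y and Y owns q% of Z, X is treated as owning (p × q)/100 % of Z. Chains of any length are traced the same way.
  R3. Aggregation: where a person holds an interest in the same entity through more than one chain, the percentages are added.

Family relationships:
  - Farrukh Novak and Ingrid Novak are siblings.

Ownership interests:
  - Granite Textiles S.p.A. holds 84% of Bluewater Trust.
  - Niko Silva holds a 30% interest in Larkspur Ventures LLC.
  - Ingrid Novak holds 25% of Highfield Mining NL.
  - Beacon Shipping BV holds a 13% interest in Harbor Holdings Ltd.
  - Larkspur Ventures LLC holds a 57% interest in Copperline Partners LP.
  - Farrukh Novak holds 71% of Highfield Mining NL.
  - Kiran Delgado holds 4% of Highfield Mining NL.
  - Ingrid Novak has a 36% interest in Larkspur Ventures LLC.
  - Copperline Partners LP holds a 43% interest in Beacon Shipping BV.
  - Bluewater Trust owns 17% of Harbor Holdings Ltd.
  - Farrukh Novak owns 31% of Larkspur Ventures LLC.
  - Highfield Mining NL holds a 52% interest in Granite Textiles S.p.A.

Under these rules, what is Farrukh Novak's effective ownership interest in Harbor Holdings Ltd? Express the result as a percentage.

9.263397%

By sibling attribution (R1), Farrukh Novak is treated as also owning Ingrid Novak's interest in Highfield Mining NL, giving 71% + 25% = 96%.
By sibling attribution (R1), Farrukh Novak is treated as also owning Ingrid Novak's interest in Larkspur Ventures LLC, giving 31% + 36% = 67%.
Chain via Highfield Mining NL → Granite Textiles S.p.A. → Bluewater Trust (R2): 96% × 52% × 84% × 17% = 7.128576% of Harbor Holdings Ltd.
Chain via Larkspur Ventures LLC → Copperline Partners LP → Beacon Shipping BV (R2): 67% × 57% × 43% × 13% = 2.134821% of Harbor Holdings Ltd.
Aggregating (R3): 7.128576% + 2.134821% = 9.263397%.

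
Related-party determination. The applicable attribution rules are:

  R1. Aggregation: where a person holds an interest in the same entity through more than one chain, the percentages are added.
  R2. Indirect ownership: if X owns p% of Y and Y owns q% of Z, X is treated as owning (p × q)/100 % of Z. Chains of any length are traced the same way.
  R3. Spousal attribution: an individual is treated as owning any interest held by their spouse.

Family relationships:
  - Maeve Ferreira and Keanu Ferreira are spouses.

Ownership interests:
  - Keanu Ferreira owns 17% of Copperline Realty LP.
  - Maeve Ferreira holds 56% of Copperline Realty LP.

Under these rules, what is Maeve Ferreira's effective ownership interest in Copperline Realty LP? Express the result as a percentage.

73%

By spousal attribution (R3), Maeve Ferreira is treated as also owning Keanu Ferreira's interest in Copperline Realty LP, giving 56% + 17% = 73%.
Direct interest in Copperline Realty LP: 73%.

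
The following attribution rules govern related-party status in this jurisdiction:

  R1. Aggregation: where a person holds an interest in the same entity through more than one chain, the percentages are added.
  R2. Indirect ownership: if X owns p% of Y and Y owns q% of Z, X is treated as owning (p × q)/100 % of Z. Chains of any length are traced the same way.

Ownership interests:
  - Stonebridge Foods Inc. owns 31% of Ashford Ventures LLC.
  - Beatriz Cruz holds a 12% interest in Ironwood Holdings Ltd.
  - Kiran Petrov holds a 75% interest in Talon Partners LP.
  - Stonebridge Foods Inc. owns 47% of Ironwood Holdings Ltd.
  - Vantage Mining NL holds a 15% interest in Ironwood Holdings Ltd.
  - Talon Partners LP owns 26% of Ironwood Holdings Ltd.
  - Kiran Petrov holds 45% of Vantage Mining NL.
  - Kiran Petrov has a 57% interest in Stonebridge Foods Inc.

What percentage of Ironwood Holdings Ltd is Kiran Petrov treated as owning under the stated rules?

53.04%

Chain via Stonebridge Foods Inc. (R2): 57% × 47% = 26.79% of Ironwood Holdings Ltd.
Chain via Talon Partners LP (R2): 75% × 26% = 19.5% of Ironwood Holdings Ltd.
Chain via Vantage Mining NL (R2): 45% × 15% = 6.75% of Ironwood Holdings Ltd.
Aggregating (R1): 26.79% + 19.5% + 6.75% = 53.04%.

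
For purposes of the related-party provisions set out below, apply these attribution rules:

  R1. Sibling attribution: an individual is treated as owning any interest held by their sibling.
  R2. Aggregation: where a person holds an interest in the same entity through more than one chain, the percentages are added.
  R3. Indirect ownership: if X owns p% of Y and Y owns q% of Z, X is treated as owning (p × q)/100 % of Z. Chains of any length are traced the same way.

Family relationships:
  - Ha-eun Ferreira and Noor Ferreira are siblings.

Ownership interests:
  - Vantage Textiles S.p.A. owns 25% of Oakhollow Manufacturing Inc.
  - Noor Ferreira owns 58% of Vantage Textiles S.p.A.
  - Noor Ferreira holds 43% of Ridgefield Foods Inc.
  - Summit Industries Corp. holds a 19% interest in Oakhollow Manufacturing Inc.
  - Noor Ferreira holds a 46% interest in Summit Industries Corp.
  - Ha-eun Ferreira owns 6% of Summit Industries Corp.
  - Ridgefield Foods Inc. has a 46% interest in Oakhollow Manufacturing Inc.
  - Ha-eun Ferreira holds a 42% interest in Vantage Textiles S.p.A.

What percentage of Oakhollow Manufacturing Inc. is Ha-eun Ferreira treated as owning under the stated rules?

By sibling attribution (R1), Ha-eun Ferreira is treated as also owning Noor Ferreira's interest in Vantage Textiles S.p.A, giving 42% + 58% = 100%.
By sibling attribution (R1), Ha-eun Ferreira is treated as also owning Noor Ferreira's interest in Summit Industries Corp, giving 6% + 46% = 52%.
By sibling attribution (R1), Ha-eun Ferreira is treated as owning Noor Ferreira's 43% interest in Ridgefield Foods Inc.
Chain via Vantage Textiles S.p.A. (R3): 100% × 25% = 25% of Oakhollow Manufacturing Inc.
Chain via Summit Industries Corp. (R3): 52% × 19% = 9.88% of Oakhollow Manufacturing Inc.
Chain via Ridgefield Foods Inc. (R3): 43% × 46% = 19.78% of Oakhollow Manufacturing Inc.
Aggregating (R2): 25% + 9.88% + 19.78% = 54.66%.

54.66%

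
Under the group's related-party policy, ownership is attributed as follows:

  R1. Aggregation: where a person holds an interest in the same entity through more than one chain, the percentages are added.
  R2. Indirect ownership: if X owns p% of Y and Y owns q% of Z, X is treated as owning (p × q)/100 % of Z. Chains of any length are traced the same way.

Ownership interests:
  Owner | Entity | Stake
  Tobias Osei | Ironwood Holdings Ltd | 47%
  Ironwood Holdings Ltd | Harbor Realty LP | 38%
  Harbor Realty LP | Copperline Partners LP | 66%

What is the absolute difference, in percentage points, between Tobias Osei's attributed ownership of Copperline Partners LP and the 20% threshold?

Chain via Ironwood Holdings Ltd → Harbor Realty LP (R2): 47% × 38% × 66% = 11.7876% of Copperline Partners LP.
11.7876% falls short of the 20% threshold by 8.2124 percentage points.

8.2124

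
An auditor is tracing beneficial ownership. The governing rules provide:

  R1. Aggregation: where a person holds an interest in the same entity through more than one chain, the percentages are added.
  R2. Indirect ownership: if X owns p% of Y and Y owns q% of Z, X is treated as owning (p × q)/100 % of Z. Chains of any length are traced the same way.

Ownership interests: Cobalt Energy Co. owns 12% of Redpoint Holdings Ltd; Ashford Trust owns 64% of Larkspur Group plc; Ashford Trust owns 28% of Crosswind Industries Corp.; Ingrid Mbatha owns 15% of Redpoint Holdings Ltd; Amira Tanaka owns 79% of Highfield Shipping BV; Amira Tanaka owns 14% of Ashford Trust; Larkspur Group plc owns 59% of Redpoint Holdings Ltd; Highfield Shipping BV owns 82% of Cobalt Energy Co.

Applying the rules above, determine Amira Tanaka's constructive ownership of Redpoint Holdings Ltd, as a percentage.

13.06%

Chain via Ashford Trust → Larkspur Group plc (R2): 14% × 64% × 59% = 5.2864% of Redpoint Holdings Ltd.
Chain via Highfield Shipping BV → Cobalt Energy Co. (R2): 79% × 82% × 12% = 7.7736% of Redpoint Holdings Ltd.
Aggregating (R1): 5.2864% + 7.7736% = 13.06%.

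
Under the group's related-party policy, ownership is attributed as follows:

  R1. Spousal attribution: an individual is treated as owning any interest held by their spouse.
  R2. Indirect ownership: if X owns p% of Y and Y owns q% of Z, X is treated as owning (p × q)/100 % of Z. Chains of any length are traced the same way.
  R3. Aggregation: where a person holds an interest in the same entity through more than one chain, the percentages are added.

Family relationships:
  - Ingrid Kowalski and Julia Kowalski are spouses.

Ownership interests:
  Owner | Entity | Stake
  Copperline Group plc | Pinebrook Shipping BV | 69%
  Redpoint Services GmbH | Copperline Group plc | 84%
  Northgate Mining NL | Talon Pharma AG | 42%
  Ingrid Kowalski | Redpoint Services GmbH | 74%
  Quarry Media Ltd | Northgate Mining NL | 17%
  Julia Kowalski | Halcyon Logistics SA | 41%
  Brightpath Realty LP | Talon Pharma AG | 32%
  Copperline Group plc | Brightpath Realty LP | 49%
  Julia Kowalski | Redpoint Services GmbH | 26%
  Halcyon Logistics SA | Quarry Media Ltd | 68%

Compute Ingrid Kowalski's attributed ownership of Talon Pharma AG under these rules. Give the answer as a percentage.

15.161832%

By spousal attribution (R1), Ingrid Kowalski is treated as also owning Julia Kowalski's interest in Redpoint Services GmbH, giving 74% + 26% = 100%.
By spousal attribution (R1), Ingrid Kowalski is treated as owning Julia Kowalski's 41% interest in Halcyon Logistics SA.
Chain via Redpoint Services GmbH → Copperline Group plc → Brightpath Realty LP (R2): 100% × 84% × 49% × 32% = 13.1712% of Talon Pharma AG.
Chain via Halcyon Logistics SA → Quarry Media Ltd → Northgate Mining NL (R2): 41% × 68% × 17% × 42% = 1.990632% of Talon Pharma AG.
Aggregating (R3): 13.1712% + 1.990632% = 15.161832%.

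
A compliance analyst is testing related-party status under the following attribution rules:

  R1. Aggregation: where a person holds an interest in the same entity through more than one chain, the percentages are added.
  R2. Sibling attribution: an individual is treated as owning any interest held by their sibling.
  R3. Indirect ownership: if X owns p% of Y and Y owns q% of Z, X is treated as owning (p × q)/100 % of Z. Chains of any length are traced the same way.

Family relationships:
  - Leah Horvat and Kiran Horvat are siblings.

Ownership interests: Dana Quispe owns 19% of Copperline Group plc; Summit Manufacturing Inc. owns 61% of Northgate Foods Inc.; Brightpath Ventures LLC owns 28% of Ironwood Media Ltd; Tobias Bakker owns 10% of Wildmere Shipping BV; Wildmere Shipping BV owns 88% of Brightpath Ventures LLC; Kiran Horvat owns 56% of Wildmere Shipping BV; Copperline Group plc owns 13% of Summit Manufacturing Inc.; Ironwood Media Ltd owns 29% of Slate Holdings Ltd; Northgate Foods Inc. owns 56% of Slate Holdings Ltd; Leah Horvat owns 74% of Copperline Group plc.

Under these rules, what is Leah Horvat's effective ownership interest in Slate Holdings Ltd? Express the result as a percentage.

By sibling attribution (R2), Leah Horvat is treated as owning Kiran Horvat's 56% interest in Wildmere Shipping BV.
Chain via Copperline Group plc → Summit Manufacturing Inc. → Northgate Foods Inc. (R3): 74% × 13% × 61% × 56% = 3.286192% of Slate Holdings Ltd.
Chain via Wildmere Shipping BV → Brightpath Ventures LLC → Ironwood Media Ltd (R3): 56% × 88% × 28% × 29% = 4.001536% of Slate Holdings Ltd.
Aggregating (R1): 3.286192% + 4.001536% = 7.287728%.

7.287728%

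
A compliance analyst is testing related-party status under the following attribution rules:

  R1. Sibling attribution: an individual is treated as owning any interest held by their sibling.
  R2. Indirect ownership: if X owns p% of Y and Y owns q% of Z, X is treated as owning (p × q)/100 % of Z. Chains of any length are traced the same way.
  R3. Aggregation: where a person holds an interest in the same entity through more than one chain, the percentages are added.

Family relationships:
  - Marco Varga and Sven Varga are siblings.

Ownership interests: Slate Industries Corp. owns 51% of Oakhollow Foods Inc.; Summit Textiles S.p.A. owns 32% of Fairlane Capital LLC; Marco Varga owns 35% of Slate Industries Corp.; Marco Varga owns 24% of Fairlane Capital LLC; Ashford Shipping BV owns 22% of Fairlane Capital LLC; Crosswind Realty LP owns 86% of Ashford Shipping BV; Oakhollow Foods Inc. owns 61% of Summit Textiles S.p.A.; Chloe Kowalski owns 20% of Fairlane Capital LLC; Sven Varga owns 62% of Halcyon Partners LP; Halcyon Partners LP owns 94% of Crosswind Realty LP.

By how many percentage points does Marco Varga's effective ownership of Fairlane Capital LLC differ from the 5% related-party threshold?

By sibling attribution (R1), Marco Varga is treated as owning Sven Varga's 62% interest in Halcyon Partners LP.
Chain via Slate Industries Corp. → Oakhollow Foods Inc. → Summit Textiles S.p.A. (R2): 35% × 51% × 61% × 32% = 3.48432% of Fairlane Capital LLC.
Direct interest in Fairlane Capital LLC: 24%.
Chain via Halcyon Partners LP → Crosswind Realty LP → Ashford Shipping BV (R2): 62% × 94% × 86% × 22% = 11.026576% of Fairlane Capital LLC.
Aggregating (R3): 3.48432% + 24% + 11.026576% = 38.510896%.
38.510896% exceeds the 5% threshold by 33.510896 percentage points.

33.510896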